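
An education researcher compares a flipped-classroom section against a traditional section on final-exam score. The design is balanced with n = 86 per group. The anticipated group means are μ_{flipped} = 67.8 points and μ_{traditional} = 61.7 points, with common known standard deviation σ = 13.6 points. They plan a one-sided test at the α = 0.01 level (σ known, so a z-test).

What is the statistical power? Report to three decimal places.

Power ≈ 0.731

Standardized effect: d = |μ_{flipped} − μ_{traditional}| / σ = |67.8 − 61.7| / 13.6 = 0.4485
Noncentrality parameter: δ = d·√(n/2) = 0.4485 × √(86/2) = 2.9412
Critical value for a one-sided test at α = 0.01: z_α = 2.326.
Power = Φ(δ − 2.326) = Φ(0.615) = 0.7307.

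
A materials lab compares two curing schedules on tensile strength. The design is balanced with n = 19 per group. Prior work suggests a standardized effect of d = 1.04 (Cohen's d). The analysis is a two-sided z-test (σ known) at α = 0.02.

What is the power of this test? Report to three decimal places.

Noncentrality parameter: δ = d·√(n/2) = 1.04 × √(19/2) = 3.2055
Two-sided α = 0.02 → critical value z_{0.01} = 2.326.
Power = Φ(δ − 2.326) + Φ(−δ − 2.326) = Φ(0.879) + Φ(-5.532) = 0.8103 + 0.0000 = 0.8103.

Power ≈ 0.810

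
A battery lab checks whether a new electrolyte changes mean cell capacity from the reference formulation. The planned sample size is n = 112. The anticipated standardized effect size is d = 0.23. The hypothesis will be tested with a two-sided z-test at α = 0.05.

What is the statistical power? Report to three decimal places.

Power ≈ 0.682

Noncentrality parameter: δ = d·√n = 0.23 × √112 = 2.4341
Critical value for a two-sided test at α = 0.05: z_{α/2} = 1.960.
Power = Φ(δ − 1.960) + Φ(−δ − 1.960) = Φ(0.474) + Φ(-4.394) = 0.6823 + 0.0000 = 0.6823.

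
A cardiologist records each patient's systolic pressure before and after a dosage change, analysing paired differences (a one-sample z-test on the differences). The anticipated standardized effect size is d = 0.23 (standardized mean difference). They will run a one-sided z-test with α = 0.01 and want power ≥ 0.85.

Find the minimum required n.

For power 0.85 need Φ(δ − z_{0.01}) = 0.85, so δ = z_{0.01} + z_{0.15} = 2.326 + 1.036 = 3.363.
δ = d·√n ⇒ n = (δ/d)² = (3.363 / 0.23)² = 213.77.
Round up to the next whole unit.

n = 214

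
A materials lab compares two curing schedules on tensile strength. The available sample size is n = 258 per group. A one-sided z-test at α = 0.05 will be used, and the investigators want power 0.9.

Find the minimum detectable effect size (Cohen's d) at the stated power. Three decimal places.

Need Φ(δ − 1.645) = 0.9, so δ = 1.645 + 1.282 = 2.926.
δ = d·√(n/2) ⇒ d = δ/√(n/2) = 2.926/√(258/2) = 0.2577.

d ≈ 0.258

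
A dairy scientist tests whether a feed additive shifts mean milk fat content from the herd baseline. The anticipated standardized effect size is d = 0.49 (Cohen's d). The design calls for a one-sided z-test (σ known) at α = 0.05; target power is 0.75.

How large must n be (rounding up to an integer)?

n = 23

For power 0.75 need Φ(δ − z_{0.05}) = 0.75, so δ = z_{0.05} + z_{0.25} = 1.645 + 0.674 = 2.319.
δ = d·√n ⇒ n = (δ/d)² = (2.319 / 0.49)² = 22.40.
Rounding up, n = 23.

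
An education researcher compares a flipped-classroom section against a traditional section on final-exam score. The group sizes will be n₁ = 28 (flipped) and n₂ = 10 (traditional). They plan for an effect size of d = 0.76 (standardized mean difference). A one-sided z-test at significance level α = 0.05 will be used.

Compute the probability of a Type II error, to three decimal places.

Noncentrality parameter: δ = d / √(1/n₁ + 1/n₂) = 0.76 / √(1/28 + 1/10) = 2.0630
Critical value for a one-sided test at α = 0.05: z_α = 1.645.
Power = P(Z > 1.645 − δ) = Φ(0.418) = 0.6621.
Type II error: β = 1 − power = 1 − 0.6621 = 0.3379.

β ≈ 0.338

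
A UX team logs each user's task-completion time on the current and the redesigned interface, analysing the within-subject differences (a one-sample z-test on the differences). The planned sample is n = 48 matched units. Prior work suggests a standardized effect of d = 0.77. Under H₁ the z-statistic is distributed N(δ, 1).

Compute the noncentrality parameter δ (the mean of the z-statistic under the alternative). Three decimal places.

δ = d·√n = 0.77 × √48 = 5.3347

δ ≈ 5.335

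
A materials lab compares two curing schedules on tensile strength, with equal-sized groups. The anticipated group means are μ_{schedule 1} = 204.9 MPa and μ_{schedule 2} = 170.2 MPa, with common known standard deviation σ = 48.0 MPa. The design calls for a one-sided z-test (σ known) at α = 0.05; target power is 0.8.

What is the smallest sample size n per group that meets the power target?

Standardized effect: d = |μ_{schedule 1} − μ_{schedule 2}| / σ = |204.9 − 170.2| / 48.0 = 0.7229
Set Φ(δ − 1.645) = 0.8; then δ − 1.645 = Φ⁻¹(0.8) = 0.842, giving δ = 2.486.
δ = d·√(n/2) ⇒ n = 2(δ/d)² = 2 × (2.486 / 0.7229)² = 23.66.
Round up to the next whole unit.

n = 24 per group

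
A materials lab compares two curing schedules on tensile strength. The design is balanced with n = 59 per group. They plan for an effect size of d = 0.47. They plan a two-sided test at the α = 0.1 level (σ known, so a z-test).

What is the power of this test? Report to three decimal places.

Power ≈ 0.818

Noncentrality parameter: δ = d·√(n/2) = 0.47 × √(59/2) = 2.5528
Two-sided α = 0.1 → critical value z_{0.05} = 1.645.
Power = Φ(δ − 1.645) + Φ(−δ − 1.645) = Φ(0.908) + Φ(-4.198) = 0.8180 + 0.0000 = 0.8180.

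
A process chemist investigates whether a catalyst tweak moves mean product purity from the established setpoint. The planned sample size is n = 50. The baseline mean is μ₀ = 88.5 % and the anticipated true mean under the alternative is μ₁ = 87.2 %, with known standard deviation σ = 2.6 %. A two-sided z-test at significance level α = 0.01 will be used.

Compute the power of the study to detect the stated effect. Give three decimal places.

Power ≈ 0.831

Standardized effect: d = |μ₁ − μ₀| / σ = |87.2 − 88.5| / 2.6 = 0.5000
Noncentrality parameter: λ = d·√n = 0.5000 × √50 = 3.5355
Critical value for a two-sided test at α = 0.01: z_{α/2} = 2.576.
Power = Φ(λ − 2.576) + Φ(−λ − 2.576) = Φ(0.960) + Φ(-6.111) = 0.8314 + 0.0000 = 0.8314.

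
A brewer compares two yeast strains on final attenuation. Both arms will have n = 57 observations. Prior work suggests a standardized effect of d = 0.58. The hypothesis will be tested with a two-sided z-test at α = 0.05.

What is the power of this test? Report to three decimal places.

Power ≈ 0.872

Noncentrality parameter: δ = d·√(n/2) = 0.58 × √(57/2) = 3.0964
Two-sided α = 0.05 → critical value z_{0.025} = 1.960.
Power = Φ(δ − 1.960) + Φ(−δ − 1.960) = Φ(1.136) + Φ(-5.056) = 0.8721 + 0.0000 = 0.8721.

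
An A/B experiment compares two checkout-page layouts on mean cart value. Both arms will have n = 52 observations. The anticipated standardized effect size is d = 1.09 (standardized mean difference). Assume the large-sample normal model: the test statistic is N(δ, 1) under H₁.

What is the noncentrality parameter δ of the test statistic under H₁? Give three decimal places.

δ ≈ 5.558

The noncentrality parameter scales effect size by the design's sample-size factor: δ = d·√(n/2) = 1.09 × √(52/2) = 5.5579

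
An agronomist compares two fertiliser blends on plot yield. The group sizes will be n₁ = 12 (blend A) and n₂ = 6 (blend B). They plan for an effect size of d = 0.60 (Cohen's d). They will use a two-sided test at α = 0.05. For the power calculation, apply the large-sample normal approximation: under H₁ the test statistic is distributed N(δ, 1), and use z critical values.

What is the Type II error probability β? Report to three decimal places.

β ≈ 0.776

Noncentrality parameter: δ = d / √(1/n₁ + 1/n₂) = 0.60 / √(1/12 + 1/6) = 1.2000
Two-sided α = 0.05 → critical value z_{0.025} = 1.960.
Power = Φ(δ − 1.960) + Φ(−δ − 1.960) = Φ(-0.760) + Φ(-3.160) = 0.2236 + 0.0008 = 0.2244.
Type II error: β = 1 − power = 1 − 0.2244 = 0.7756.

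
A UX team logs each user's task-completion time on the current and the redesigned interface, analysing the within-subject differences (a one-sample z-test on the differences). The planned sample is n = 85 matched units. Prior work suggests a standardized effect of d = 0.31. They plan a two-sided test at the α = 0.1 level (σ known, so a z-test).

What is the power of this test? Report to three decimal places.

Noncentrality parameter: δ = d·√n = 0.31 × √85 = 2.8581
Critical value for a two-sided test at α = 0.1: z_{α/2} = 1.645.
Power = Φ(δ − 1.645) + Φ(−δ − 1.645) = Φ(1.213) + Φ(-4.503) = 0.8875 + 0.0000 = 0.8875.

Power ≈ 0.887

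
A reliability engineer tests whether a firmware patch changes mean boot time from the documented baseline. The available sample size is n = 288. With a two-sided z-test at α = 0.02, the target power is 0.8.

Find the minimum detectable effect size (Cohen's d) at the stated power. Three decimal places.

Need Φ(δ − 2.326) = 0.8, so δ = 2.326 + 0.842 = 3.168.
(The second rejection-region term Φ(−δ − z_{α/2}) is negligible and dropped.)
δ = d·√n ⇒ d = δ/√n = 3.168/√288 = 0.1867.

d ≈ 0.187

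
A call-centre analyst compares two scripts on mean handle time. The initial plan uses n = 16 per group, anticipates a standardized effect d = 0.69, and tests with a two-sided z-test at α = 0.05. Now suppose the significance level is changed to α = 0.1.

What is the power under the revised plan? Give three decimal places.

Power ≈ 0.621

δ = d·√(n/2) = 0.69 × √(16/2) = 1.9516 (unchanged). New critical value: z_{0.05} = 1.645.
Revised power = Φ(δ − 1.645) + Φ(−δ − 1.645) = Φ(0.307) + Φ(-3.596) = 0.6205 + 0.0002 = 0.6206.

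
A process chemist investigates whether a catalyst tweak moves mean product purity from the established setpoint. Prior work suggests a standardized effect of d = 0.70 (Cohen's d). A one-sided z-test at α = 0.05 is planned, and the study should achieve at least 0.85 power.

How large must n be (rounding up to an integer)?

n = 15

For power 0.85 need Φ(δ − z_{0.05}) = 0.85, so δ = z_{0.05} + z_{0.15} = 1.645 + 1.036 = 2.681.
δ = d·√n ⇒ n = (δ/d)² = (2.681 / 0.70)² = 14.67.
Rounding up, n = 15.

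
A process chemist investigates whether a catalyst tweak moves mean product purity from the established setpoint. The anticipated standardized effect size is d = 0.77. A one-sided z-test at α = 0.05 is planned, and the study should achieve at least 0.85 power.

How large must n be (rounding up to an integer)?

Set Φ(δ − 1.645) = 0.85; then δ − 1.645 = Φ⁻¹(0.85) = 1.036, giving δ = 2.681.
δ = d·√n ⇒ n = (δ/d)² = (2.681 / 0.77)² = 12.13.
Round up to the next whole unit.

n = 13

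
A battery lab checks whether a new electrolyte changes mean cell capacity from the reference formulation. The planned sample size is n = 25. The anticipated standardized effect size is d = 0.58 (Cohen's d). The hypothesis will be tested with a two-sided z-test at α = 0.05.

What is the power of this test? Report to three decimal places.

Noncentrality parameter: δ = d·√n = 0.58 × √25 = 2.9000
Two-sided α = 0.05 → critical value z_{0.025} = 1.960.
Power = Φ(δ − 1.960) + Φ(−δ − 1.960) = Φ(0.940) + Φ(-4.860) = 0.8264 + 0.0000 = 0.8264.

Power ≈ 0.826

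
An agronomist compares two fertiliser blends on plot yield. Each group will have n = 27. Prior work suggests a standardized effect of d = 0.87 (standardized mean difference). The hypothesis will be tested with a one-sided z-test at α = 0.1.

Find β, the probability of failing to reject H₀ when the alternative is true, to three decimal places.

β ≈ 0.028

Noncentrality parameter: λ = d·√(n/2) = 0.87 × √(27/2) = 3.1966
Critical value for a one-sided test at α = 0.1: z_α = 1.282.
Power = Φ(λ − 1.282) = Φ(1.915) = 0.9723.
Type II error: β = 1 − power = 1 − 0.9723 = 0.0277.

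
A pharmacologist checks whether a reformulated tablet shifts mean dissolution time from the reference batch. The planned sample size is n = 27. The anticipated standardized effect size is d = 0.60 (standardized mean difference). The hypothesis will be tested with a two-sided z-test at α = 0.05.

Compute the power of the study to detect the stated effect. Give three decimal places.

Noncentrality parameter: δ = d·√n = 0.60 × √27 = 3.1177
Two-sided α = 0.05 → critical value z_{0.025} = 1.960.
Power = Φ(δ − 1.960) + Φ(−δ − 1.960) = Φ(1.158) + Φ(-5.078) = 0.8765 + 0.0000 = 0.8765.

Power ≈ 0.877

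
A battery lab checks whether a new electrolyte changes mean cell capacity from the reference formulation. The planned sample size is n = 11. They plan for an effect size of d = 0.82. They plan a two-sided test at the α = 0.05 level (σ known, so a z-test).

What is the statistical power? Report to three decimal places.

Noncentrality parameter: δ = d·√n = 0.82 × √11 = 2.7196
Critical value for a two-sided test at α = 0.05: z_{α/2} = 1.960.
Power = Φ(δ − 1.960) + Φ(−δ − 1.960) = Φ(0.760) + Φ(-4.680) = 0.7763 + 0.0000 = 0.7763.

Power ≈ 0.776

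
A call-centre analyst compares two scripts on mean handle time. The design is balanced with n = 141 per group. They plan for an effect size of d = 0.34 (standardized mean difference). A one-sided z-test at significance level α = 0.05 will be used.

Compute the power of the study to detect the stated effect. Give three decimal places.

Power ≈ 0.887

Noncentrality parameter: δ = d·√(n/2) = 0.34 × √(141/2) = 2.8548
One-sided α = 0.05 → critical value z_{0.05} = 1.645.
Power = P(Z > 1.645 − δ) = Φ(1.210) = 0.8868.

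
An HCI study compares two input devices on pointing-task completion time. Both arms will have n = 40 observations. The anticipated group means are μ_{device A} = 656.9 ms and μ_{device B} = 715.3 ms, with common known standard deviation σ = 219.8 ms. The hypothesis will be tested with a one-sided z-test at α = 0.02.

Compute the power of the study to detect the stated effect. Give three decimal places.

Power ≈ 0.193

Standardized effect: d = |μ_{device A} − μ_{device B}| / σ = |656.9 − 715.3| / 219.8 = 0.2657
Noncentrality parameter: δ = d·√(n/2) = 0.2657 × √(40/2) = 1.1882
One-sided α = 0.02 → critical value z_{0.02} = 2.054.
Power = P(Z > 2.054 − δ) = Φ(-0.866) = 0.1934.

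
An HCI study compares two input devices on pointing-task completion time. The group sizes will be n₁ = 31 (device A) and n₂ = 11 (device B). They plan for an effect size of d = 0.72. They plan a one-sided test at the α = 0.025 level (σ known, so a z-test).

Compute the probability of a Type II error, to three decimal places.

Noncentrality parameter: δ = d / √(1/n₁ + 1/n₂) = 0.72 / √(1/31 + 1/11) = 2.0516
Critical value for a one-sided test at α = 0.025: z_α = 1.960.
Power = Φ(δ − 1.960) = Φ(0.092) = 0.5365.
Type II error: β = 1 − power = 1 − 0.5365 = 0.4635.

β ≈ 0.464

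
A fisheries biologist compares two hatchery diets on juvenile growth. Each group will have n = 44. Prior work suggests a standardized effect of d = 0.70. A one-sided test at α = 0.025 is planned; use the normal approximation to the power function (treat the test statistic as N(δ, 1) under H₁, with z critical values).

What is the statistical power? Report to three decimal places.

Power ≈ 0.907

Noncentrality parameter: δ = d·√(n/2) = 0.70 × √(44/2) = 3.2833
One-sided α = 0.025 → critical value z_{0.025} = 1.960.
Power = P(Z > 1.960 − δ) = Φ(1.323) = 0.9071.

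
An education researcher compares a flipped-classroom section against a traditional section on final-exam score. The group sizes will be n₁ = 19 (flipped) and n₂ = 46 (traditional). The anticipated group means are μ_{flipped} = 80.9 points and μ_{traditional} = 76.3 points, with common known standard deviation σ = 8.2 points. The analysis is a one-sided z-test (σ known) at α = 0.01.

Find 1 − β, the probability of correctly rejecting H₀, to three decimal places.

Power ≈ 0.394

Standardized effect: d = |μ_{flipped} − μ_{traditional}| / σ = |80.9 − 76.3| / 8.2 = 0.5610
Noncentrality parameter: λ = d / √(1/n₁ + 1/n₂) = 0.5610 / √(1/19 + 1/46) = 2.0570
One-sided α = 0.01 → critical value z_{0.01} = 2.326.
Power = P(Z > 2.326 − λ) = Φ(-0.269) = 0.3938.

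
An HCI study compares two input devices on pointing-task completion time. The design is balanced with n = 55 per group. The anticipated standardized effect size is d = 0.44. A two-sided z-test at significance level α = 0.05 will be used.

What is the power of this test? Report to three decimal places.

Noncentrality parameter: δ = d·√(n/2) = 0.44 × √(55/2) = 2.3074
Critical value for a two-sided test at α = 0.05: z_{α/2} = 1.960.
Power = Φ(δ − 1.960) + Φ(−δ − 1.960) = Φ(0.347) + Φ(-4.267) = 0.6359 + 0.0000 = 0.6359.

Power ≈ 0.636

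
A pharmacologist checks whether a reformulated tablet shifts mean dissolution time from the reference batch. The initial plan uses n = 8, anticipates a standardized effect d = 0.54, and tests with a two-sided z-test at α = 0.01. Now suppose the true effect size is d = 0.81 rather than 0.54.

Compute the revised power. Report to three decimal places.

Power ≈ 0.388

With d = 0.81: δ = d·√n = 0.81 × √8 = 2.2910. Critical value z_{0.005} = 2.576.
Revised power = Φ(δ − 2.576) + Φ(−δ − 2.576) = Φ(-0.285) + Φ(-4.867) = 0.3879 + 0.0000 = 0.3879.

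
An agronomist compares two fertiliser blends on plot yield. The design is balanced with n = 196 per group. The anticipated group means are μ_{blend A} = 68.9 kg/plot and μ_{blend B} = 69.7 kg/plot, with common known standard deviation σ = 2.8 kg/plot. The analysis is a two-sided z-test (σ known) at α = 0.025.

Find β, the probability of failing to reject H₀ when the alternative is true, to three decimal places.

β ≈ 0.279

Standardized effect: d = |μ_{blend A} − μ_{blend B}| / σ = |68.9 − 69.7| / 2.8 = 0.2857
Noncentrality parameter: δ = d·√(n/2) = 0.2857 × √(196/2) = 2.8284
Two-sided α = 0.025 → critical value z_{0.0125} = 2.241.
Power = Φ(δ − 2.241) + Φ(−δ − 2.241) = Φ(0.587) + Φ(-5.070) = 0.7214 + 0.0000 = 0.7214.
Type II error: β = 1 − power = 1 − 0.7214 = 0.2786.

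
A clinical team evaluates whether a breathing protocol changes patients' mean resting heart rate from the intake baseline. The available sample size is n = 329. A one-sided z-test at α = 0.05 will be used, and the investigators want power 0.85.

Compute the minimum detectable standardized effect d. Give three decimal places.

d ≈ 0.148

Required noncentrality: δ = z_{0.05} + z_{0.15} = 1.645 + 1.036 = 2.681.
δ = d·√n ⇒ d = δ/√n = 2.681/√329 = 0.1478.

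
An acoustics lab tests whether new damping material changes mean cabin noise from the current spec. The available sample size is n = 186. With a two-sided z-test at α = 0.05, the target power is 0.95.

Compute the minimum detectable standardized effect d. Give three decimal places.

d ≈ 0.264

Required noncentrality: δ = z_{0.025} + z_{0.05} = 1.960 + 1.645 = 3.605.
(The second rejection-region term Φ(−δ − z_{α/2}) is negligible and dropped.)
δ = d·√n ⇒ d = δ/√n = 3.605/√186 = 0.2643.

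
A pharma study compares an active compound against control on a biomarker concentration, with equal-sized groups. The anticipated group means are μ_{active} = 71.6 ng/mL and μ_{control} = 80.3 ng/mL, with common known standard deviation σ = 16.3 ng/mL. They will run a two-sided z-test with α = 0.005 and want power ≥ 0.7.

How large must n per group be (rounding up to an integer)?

n = 78 per group

Standardized effect: d = |μ_{active} − μ_{control}| / σ = |71.6 − 80.3| / 16.3 = 0.5337
For power 0.7 need Φ(δ − z_{0.0025}) = 0.7, so δ = z_{0.0025} + z_{0.30} = 2.807 + 0.524 = 3.331.
(The Φ(−δ − z_{α/2}) term is vanishingly small for δ > 0 and is dropped in the standard sample-size formula.)
δ = d·√(n/2) ⇒ n = 2(δ/d)² = 2 × (3.331 / 0.5337)² = 77.92.
Rounding up, n = 78 per group.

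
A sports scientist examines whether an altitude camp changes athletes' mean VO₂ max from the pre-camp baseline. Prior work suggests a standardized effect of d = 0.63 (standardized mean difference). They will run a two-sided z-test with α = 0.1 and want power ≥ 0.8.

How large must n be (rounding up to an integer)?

For power 0.8 need Φ(δ − z_{0.05}) = 0.8, so δ = z_{0.05} + z_{0.20} = 1.645 + 0.842 = 2.486.
(The Φ(−δ − z_{α/2}) term is vanishingly small for δ > 0 and is dropped in the standard sample-size formula.)
δ = d·√n ⇒ n = (δ/d)² = (2.486 / 0.63)² = 15.58.
Rounding up, n = 16.

n = 16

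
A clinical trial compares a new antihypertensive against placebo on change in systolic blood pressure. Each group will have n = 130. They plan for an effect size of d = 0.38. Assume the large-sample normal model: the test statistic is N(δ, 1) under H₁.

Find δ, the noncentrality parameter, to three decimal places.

δ ≈ 3.064

The noncentrality parameter scales effect size by the design's sample-size factor: δ = d·√(n/2) = 0.38 × √(130/2) = 3.0637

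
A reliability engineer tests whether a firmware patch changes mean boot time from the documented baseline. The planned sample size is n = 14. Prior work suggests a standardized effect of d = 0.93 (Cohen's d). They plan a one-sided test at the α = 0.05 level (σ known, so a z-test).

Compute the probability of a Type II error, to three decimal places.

β ≈ 0.033

Noncentrality parameter: δ = d·√n = 0.93 × √14 = 3.4797
One-sided α = 0.05 → critical value z_{0.05} = 1.645.
Power = P(Z > 1.645 − δ) = Φ(1.835) = 0.9667.
Type II error: β = 1 − power = 1 − 0.9667 = 0.0333.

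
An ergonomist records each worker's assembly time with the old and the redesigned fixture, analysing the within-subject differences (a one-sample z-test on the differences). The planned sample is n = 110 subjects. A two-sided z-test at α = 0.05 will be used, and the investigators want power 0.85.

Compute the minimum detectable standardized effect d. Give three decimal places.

d ≈ 0.286

Need Φ(δ − 1.960) = 0.85, so δ = 1.960 + 1.036 = 2.996.
(The second rejection-region term Φ(−δ − z_{α/2}) is negligible and dropped.)
δ = d·√n ⇒ d = δ/√n = 2.996/√110 = 0.2857.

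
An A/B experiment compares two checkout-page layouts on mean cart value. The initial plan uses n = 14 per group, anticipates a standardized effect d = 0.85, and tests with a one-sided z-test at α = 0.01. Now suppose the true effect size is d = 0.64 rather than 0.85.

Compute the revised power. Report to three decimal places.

Power ≈ 0.263

With d = 0.64: δ = d·√(n/2) = 0.64 × √(14/2) = 1.6933. Critical value z_{0.01} = 2.326.
Revised power = Φ(δ − 2.326) = Φ(-0.633) = 0.2633.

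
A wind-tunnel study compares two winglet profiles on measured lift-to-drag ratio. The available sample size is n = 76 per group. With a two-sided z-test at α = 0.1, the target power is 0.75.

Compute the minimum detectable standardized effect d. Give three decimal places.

Need Φ(δ − 1.645) = 0.75, so δ = 1.645 + 0.674 = 2.319.
(The second rejection-region term Φ(−δ − z_{α/2}) is negligible and dropped.)
δ = d·√(n/2) ⇒ d = δ/√(n/2) = 2.319/√(76/2) = 0.3762.

d ≈ 0.376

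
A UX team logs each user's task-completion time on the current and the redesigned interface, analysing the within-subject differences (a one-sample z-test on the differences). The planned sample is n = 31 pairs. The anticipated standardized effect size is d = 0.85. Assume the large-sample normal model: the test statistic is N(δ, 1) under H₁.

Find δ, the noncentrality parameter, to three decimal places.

The noncentrality parameter scales effect size by the design's sample-size factor: δ = d·√n = 0.85 × √31 = 4.7326

δ ≈ 4.733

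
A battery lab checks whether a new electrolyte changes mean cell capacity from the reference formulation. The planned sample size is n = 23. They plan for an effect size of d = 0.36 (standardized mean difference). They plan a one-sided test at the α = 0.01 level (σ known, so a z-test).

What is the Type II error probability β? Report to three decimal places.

β ≈ 0.726

Noncentrality parameter: λ = d·√n = 0.36 × √23 = 1.7265
Critical value for a one-sided test at α = 0.01: z_α = 2.326.
Power = P(Z > 2.326 − λ) = Φ(-0.600) = 0.2743.
Type II error: β = 1 − power = 1 − 0.2743 = 0.7257.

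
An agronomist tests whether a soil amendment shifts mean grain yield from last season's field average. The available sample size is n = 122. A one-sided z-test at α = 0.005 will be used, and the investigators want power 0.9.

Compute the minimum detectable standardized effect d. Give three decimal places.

d ≈ 0.349

Required noncentrality: δ = z_{0.005} + z_{0.10} = 2.576 + 1.282 = 3.857.
δ = d·√n ⇒ d = δ/√n = 3.857/√122 = 0.3492.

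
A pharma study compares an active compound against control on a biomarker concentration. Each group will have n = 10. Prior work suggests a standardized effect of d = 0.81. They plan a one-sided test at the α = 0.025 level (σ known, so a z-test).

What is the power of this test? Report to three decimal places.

Power ≈ 0.441

Noncentrality parameter: δ = d·√(n/2) = 0.81 × √(10/2) = 1.8112
One-sided α = 0.025 → critical value z_{0.025} = 1.960.
Power = Φ(δ − 1.960) = Φ(-0.149) = 0.4409.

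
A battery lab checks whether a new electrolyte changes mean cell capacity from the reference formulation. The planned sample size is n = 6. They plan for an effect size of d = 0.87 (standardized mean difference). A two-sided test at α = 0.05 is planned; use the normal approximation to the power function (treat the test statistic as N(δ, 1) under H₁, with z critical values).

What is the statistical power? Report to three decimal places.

Noncentrality parameter: λ = d·√n = 0.87 × √6 = 2.1311
Two-sided α = 0.05 → critical value z_{0.025} = 1.960.
Power = Φ(λ − 1.960) + Φ(−λ − 1.960) = Φ(0.171) + Φ(-4.091) = 0.5679 + 0.0000 = 0.5679.

Power ≈ 0.568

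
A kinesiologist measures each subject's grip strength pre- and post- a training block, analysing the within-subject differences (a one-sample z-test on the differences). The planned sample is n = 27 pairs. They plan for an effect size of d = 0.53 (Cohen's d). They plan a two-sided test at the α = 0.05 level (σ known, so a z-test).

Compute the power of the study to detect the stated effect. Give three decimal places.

Noncentrality parameter: δ = d·√n = 0.53 × √27 = 2.7540
Critical value for a two-sided test at α = 0.05: z_{α/2} = 1.960.
Power = Φ(δ − 1.960) + Φ(−δ − 1.960) = Φ(0.794) + Φ(-4.714) = 0.7864 + 0.0000 = 0.7864.

Power ≈ 0.786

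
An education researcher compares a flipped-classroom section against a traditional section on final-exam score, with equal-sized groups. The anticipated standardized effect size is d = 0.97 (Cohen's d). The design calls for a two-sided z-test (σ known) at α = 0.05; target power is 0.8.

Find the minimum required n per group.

n = 17 per group

For power 0.8 need Φ(δ − z_{0.025}) = 0.8, so δ = z_{0.025} + z_{0.20} = 1.960 + 0.842 = 2.802.
(Ignoring the negligible lower-tail rejection probability gives the usual closed-form inversion.)
δ = d·√(n/2) ⇒ n = 2(δ/d)² = 2 × (2.802 / 0.97)² = 16.68.
Round up to the next whole unit.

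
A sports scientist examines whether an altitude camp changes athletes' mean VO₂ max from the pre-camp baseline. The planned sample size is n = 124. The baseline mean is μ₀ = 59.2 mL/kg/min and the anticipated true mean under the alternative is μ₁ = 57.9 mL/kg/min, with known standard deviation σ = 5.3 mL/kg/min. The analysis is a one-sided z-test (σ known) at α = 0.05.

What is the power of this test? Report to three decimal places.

Power ≈ 0.861

Standardized effect: d = |μ₁ − μ₀| / σ = |57.9 − 59.2| / 5.3 = 0.2453
Noncentrality parameter: δ = d·√n = 0.2453 × √124 = 2.7314
Critical value for a one-sided test at α = 0.05: z_α = 1.645.
Power = P(Z > 1.645 − δ) = Φ(1.087) = 0.8614.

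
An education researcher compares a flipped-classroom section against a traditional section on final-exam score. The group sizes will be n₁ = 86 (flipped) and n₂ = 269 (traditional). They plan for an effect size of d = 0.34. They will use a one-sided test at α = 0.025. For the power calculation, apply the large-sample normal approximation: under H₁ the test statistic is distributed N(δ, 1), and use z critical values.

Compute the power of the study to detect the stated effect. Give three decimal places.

Noncentrality parameter: δ = d / √(1/n₁ + 1/n₂) = 0.34 / √(1/86 + 1/269) = 2.7447
Critical value for a one-sided test at α = 0.025: z_α = 1.960.
Power = P(Z > 1.960 − δ) = Φ(0.785) = 0.7837.

Power ≈ 0.784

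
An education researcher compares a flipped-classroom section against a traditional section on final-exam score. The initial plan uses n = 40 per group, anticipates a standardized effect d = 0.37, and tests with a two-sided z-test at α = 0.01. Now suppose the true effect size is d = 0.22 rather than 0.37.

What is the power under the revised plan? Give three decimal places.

Power ≈ 0.056

With d = 0.22: δ = d·√(n/2) = 0.22 × √(40/2) = 0.9839. Critical value z_{0.005} = 2.576.
Revised power = Φ(δ − 2.576) + Φ(−δ − 2.576) = Φ(-1.592) + Φ(-3.560) = 0.0557 + 0.0002 = 0.0559.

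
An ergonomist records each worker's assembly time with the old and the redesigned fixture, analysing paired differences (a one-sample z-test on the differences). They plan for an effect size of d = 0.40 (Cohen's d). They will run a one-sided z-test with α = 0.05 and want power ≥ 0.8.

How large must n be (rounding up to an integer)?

n = 39

For power 0.8 need Φ(δ − z_{0.05}) = 0.8, so δ = z_{0.05} + z_{0.20} = 1.645 + 0.842 = 2.486.
δ = d·√n ⇒ n = (δ/d)² = (2.486 / 0.40)² = 38.64.
Rounding up, n = 39.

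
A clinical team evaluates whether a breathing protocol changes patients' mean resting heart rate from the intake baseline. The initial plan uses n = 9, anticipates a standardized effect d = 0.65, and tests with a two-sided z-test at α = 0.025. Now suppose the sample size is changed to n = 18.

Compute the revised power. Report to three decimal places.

Power ≈ 0.697

With n = 18: δ = d·√n = 0.65 × √18 = 2.7577. Critical value z_{0.0125} = 2.241.
Revised power = Φ(δ − 2.241) + Φ(−δ − 2.241) = Φ(0.516) + Φ(-4.999) = 0.6972 + 0.0000 = 0.6972.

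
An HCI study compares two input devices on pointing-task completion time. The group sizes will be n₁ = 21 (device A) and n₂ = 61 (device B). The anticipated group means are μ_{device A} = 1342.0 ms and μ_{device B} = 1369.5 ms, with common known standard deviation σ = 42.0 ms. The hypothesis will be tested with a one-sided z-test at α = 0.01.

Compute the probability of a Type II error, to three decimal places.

Standardized effect: d = |μ_{device A} − μ_{device B}| / σ = |1342.0 − 1369.5| / 42.0 = 0.6548
Noncentrality parameter: δ = d / √(1/n₁ + 1/n₂) = 0.6548 / √(1/21 + 1/61) = 2.5879
One-sided α = 0.01 → critical value z_{0.01} = 2.326.
Power = Φ(δ − 2.326) = Φ(0.262) = 0.6032.
Type II error: β = 1 − power = 1 − 0.6032 = 0.3968.

β ≈ 0.397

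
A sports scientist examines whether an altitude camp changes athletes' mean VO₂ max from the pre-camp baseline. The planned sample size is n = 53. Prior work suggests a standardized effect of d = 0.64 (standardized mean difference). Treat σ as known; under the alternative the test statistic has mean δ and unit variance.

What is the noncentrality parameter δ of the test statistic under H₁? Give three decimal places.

δ ≈ 4.659

δ = d·√n = 0.64 × √53 = 4.6593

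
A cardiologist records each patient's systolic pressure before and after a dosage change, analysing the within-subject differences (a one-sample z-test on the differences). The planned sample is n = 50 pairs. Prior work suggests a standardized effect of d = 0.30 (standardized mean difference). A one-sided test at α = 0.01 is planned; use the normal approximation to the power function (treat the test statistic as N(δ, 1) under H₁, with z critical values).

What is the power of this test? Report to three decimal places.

Power ≈ 0.419

Noncentrality parameter: δ = d·√n = 0.30 × √50 = 2.1213
One-sided α = 0.01 → critical value z_{0.01} = 2.326.
Power = P(Z > 2.326 − δ) = Φ(-0.205) = 0.4188.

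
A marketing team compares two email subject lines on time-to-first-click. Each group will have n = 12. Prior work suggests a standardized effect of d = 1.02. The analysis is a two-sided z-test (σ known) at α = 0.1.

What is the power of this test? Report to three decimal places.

Power ≈ 0.803

Noncentrality parameter: δ = d·√(n/2) = 1.02 × √(12/2) = 2.4985
Critical value for a two-sided test at α = 0.1: z_{α/2} = 1.645.
Power = Φ(δ − 1.645) + Φ(−δ − 1.645) = Φ(0.854) + Φ(-4.143) = 0.8033 + 0.0000 = 0.8034.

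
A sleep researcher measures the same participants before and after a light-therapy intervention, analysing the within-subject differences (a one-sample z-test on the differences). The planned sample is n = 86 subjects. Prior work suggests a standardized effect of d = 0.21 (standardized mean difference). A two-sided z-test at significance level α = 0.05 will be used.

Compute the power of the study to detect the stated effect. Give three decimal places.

Power ≈ 0.495

Noncentrality parameter: δ = d·√n = 0.21 × √86 = 1.9475
Two-sided α = 0.05 → critical value z_{0.025} = 1.960.
Power = Φ(δ − 1.960) + Φ(−δ − 1.960) = Φ(-0.013) + Φ(-3.907) = 0.4950 + 0.0000 = 0.4951.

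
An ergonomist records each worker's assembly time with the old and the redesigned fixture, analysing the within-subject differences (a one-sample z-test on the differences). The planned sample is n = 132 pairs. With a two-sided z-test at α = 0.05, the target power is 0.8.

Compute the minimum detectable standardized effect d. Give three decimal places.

d ≈ 0.244

Need Φ(δ − 1.960) = 0.8, so δ = 1.960 + 0.842 = 2.802.
(The second rejection-region term Φ(−δ − z_{α/2}) is negligible and dropped.)
δ = d·√n ⇒ d = δ/√n = 2.802/√132 = 0.2438.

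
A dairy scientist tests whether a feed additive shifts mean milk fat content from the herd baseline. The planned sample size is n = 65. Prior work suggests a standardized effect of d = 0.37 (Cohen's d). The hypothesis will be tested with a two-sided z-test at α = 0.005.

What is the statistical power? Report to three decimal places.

Power ≈ 0.570

Noncentrality parameter: δ = d·√n = 0.37 × √65 = 2.9830
Critical value for a two-sided test at α = 0.005: z_{α/2} = 2.807.
Power = Φ(δ − 2.807) + Φ(−δ − 2.807) = Φ(0.176) + Φ(-5.790) = 0.5699 + 0.0000 = 0.5699.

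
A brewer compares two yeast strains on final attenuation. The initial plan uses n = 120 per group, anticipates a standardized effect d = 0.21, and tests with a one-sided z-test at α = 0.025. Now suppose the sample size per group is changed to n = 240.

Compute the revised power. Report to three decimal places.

With n = 240 per group: δ = d·√(n/2) = 0.21 × √(240/2) = 2.3004. Critical value z_{0.025} = 1.960.
Revised power = Φ(δ − 1.960) = Φ(0.340) = 0.6332.

Power ≈ 0.633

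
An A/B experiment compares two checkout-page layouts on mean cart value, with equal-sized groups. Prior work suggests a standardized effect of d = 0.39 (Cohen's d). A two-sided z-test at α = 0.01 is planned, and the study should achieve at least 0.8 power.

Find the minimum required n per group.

Set Φ(δ − 2.576) = 0.8; then δ − 2.576 = Φ⁻¹(0.8) = 0.842, giving δ = 3.417.
(Ignoring the negligible lower-tail rejection probability gives the usual closed-form inversion.)
δ = d·√(n/2) ⇒ n = 2(δ/d)² = 2 × (3.417 / 0.39)² = 153.57.
Round up to the next whole unit.

n = 154 per group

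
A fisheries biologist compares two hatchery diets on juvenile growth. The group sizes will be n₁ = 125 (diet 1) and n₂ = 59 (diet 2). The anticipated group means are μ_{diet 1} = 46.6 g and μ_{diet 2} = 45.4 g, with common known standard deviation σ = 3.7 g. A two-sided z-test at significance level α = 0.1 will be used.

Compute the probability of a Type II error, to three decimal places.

Standardized effect: d = |μ_{diet 1} − μ_{diet 2}| / σ = |46.6 − 45.4| / 3.7 = 0.3243
Noncentrality parameter: δ = d / √(1/n₁ + 1/n₂) = 0.3243 / √(1/125 + 1/59) = 2.0533
Two-sided α = 0.1 → critical value z_{0.05} = 1.645.
Power = Φ(δ − 1.645) + Φ(−δ − 1.645) = Φ(0.408) + Φ(-3.698) = 0.6585 + 0.0001 = 0.6586.
Type II error: β = 1 − power = 1 − 0.6586 = 0.3414.

β ≈ 0.341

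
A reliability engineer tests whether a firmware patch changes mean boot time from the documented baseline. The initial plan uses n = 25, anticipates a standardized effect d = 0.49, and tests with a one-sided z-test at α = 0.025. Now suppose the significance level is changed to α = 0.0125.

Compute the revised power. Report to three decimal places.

δ = d·√n = 0.49 × √25 = 2.4500 (unchanged). New critical value: z_{0.0125} = 2.241.
Revised power = Φ(δ − 2.241) = Φ(0.209) = 0.5826.

Power ≈ 0.583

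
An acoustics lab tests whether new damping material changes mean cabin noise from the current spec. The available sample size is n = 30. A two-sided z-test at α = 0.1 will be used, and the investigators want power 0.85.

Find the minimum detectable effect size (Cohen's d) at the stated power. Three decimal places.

d ≈ 0.490

Required noncentrality: δ = z_{0.05} + z_{0.15} = 1.645 + 1.036 = 2.681.
(The second rejection-region term Φ(−δ − z_{α/2}) is negligible and dropped.)
δ = d·√n ⇒ d = δ/√n = 2.681/√30 = 0.4895.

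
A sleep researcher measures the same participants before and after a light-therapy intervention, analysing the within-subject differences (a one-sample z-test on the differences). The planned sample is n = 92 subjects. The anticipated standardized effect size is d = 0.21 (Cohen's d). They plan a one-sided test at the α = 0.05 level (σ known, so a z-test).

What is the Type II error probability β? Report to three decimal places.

Noncentrality parameter: δ = d·√n = 0.21 × √92 = 2.0142
One-sided α = 0.05 → critical value z_{0.05} = 1.645.
Power = P(Z > 1.645 − δ) = Φ(0.369) = 0.6441.
Type II error: β = 1 − power = 1 − 0.6441 = 0.3559.

β ≈ 0.356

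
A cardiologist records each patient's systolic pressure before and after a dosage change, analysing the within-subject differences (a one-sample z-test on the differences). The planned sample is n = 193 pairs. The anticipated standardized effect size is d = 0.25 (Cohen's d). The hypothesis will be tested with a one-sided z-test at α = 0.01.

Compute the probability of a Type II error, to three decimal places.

β ≈ 0.126

Noncentrality parameter: δ = d·√n = 0.25 × √193 = 3.4731
Critical value for a one-sided test at α = 0.01: z_α = 2.326.
Power = Φ(δ − 2.326) = Φ(1.147) = 0.8743.
Type II error: β = 1 − power = 1 − 0.8743 = 0.1257.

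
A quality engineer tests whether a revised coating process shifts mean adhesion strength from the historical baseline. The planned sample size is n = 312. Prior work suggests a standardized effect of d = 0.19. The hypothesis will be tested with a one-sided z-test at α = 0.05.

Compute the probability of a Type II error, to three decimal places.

Noncentrality parameter: δ = d·√n = 0.19 × √312 = 3.3561
Critical value for a one-sided test at α = 0.05: z_α = 1.645.
Power = P(Z > 1.645 − δ) = Φ(1.711) = 0.9565.
Type II error: β = 1 − power = 1 − 0.9565 = 0.0435.

β ≈ 0.044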